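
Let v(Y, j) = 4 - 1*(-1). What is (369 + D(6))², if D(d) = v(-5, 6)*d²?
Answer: 301401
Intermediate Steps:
v(Y, j) = 5 (v(Y, j) = 4 + 1 = 5)
D(d) = 5*d²
(369 + D(6))² = (369 + 5*6²)² = (369 + 5*36)² = (369 + 180)² = 549² = 301401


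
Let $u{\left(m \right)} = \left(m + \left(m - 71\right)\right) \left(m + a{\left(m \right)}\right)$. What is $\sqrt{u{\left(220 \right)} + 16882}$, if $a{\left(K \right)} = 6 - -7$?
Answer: $\sqrt{102859} \approx 320.72$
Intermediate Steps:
$a{\left(K \right)} = 13$ ($a{\left(K \right)} = 6 + 7 = 13$)
$u{\left(m \right)} = \left(-71 + 2 m\right) \left(13 + m\right)$ ($u{\left(m \right)} = \left(m + \left(m - 71\right)\right) \left(m + 13\right) = \left(m + \left(m - 71\right)\right) \left(13 + m\right) = \left(m + \left(-71 + m\right)\right) \left(13 + m\right) = \left(-71 + 2 m\right) \left(13 + m\right)$)
$\sqrt{u{\left(220 \right)} + 16882} = \sqrt{\left(-923 - 9900 + 2 \cdot 220^{2}\right) + 16882} = \sqrt{\left(-923 - 9900 + 2 \cdot 48400\right) + 16882} = \sqrt{\left(-923 - 9900 + 96800\right) + 16882} = \sqrt{85977 + 16882} = \sqrt{102859}$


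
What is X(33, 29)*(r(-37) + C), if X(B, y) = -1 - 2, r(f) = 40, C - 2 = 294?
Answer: -1008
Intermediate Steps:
C = 296 (C = 2 + 294 = 296)
X(B, y) = -3
X(33, 29)*(r(-37) + C) = -3*(40 + 296) = -3*336 = -1008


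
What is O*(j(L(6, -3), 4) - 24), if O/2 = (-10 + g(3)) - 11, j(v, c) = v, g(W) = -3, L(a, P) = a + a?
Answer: 576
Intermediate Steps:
L(a, P) = 2*a
O = -48 (O = 2*((-10 - 3) - 11) = 2*(-13 - 11) = 2*(-24) = -48)
O*(j(L(6, -3), 4) - 24) = -48*(2*6 - 24) = -48*(12 - 24) = -48*(-12) = 576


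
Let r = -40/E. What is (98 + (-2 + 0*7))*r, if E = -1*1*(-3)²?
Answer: 1280/3 ≈ 426.67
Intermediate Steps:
E = -9 (E = -1*9 = -9)
r = 40/9 (r = -40/(-9) = -40*(-⅑) = 40/9 ≈ 4.4444)
(98 + (-2 + 0*7))*r = (98 + (-2 + 0*7))*(40/9) = (98 + (-2 + 0))*(40/9) = (98 - 2)*(40/9) = 96*(40/9) = 1280/3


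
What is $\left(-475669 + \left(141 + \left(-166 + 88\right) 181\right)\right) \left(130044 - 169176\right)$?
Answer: $19160827272$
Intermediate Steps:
$\left(-475669 + \left(141 + \left(-166 + 88\right) 181\right)\right) \left(130044 - 169176\right) = \left(-475669 + \left(141 - 14118\right)\right) \left(-39132\right) = \left(-475669 - 13977\right) \left(-39132\right) = \left(-489646\right) \left(-39132\right) = 19160827272$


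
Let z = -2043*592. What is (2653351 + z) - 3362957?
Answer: -1919062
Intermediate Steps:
z = -1209456
(2653351 + z) - 3362957 = (2653351 - 1209456) - 3362957 = 1443895 - 3362957 = -1919062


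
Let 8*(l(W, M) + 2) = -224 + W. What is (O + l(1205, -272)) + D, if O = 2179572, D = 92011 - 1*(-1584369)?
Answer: 30848581/8 ≈ 3.8561e+6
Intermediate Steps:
l(W, M) = -30 + W/8 (l(W, M) = -2 + (-224 + W)/8 = -2 + (-28 + W/8) = -30 + W/8)
D = 1676380 (D = 92011 + 1584369 = 1676380)
(O + l(1205, -272)) + D = (2179572 + (-30 + (⅛)*1205)) + 1676380 = (2179572 + (-30 + 1205/8)) + 1676380 = (2179572 + 965/8) + 1676380 = 17437541/8 + 1676380 = 30848581/8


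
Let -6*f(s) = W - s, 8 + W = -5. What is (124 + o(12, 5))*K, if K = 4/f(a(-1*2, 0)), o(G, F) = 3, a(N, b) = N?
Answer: 3048/11 ≈ 277.09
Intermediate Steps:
W = -13 (W = -8 - 5 = -13)
f(s) = 13/6 + s/6 (f(s) = -(-13 - s)/6 = 13/6 + s/6)
K = 24/11 (K = 4/(13/6 + (-1*2)/6) = 4/(13/6 + (1/6)*(-2)) = 4/(13/6 - 1/3) = 4/(11/6) = 4*(6/11) = 24/11 ≈ 2.1818)
(124 + o(12, 5))*K = (124 + 3)*(24/11) = 127*(24/11) = 3048/11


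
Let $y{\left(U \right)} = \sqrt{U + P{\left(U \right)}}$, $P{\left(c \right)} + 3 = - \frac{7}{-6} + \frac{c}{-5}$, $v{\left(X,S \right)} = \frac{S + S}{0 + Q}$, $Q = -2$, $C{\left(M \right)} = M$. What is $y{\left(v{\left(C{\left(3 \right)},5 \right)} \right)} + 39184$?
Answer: $39184 + \frac{i \sqrt{210}}{6} \approx 39184.0 + 2.4152 i$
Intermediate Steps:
$v{\left(X,S \right)} = - S$ ($v{\left(X,S \right)} = \frac{S + S}{0 - 2} = \frac{2 S}{-2} = 2 S \left(- \frac{1}{2}\right) = - S$)
$P{\left(c \right)} = - \frac{11}{6} - \frac{c}{5}$ ($P{\left(c \right)} = -3 + \left(- \frac{7}{-6} + \frac{c}{-5}\right) = -3 + \left(\left(-7\right) \left(- \frac{1}{6}\right) + c \left(- \frac{1}{5}\right)\right) = -3 - \left(- \frac{7}{6} + \frac{c}{5}\right) = - \frac{11}{6} - \frac{c}{5}$)
$y{\left(U \right)} = \sqrt{- \frac{11}{6} + \frac{4 U}{5}}$ ($y{\left(U \right)} = \sqrt{U - \left(\frac{11}{6} + \frac{U}{5}\right)} = \sqrt{- \frac{11}{6} + \frac{4 U}{5}}$)
$y{\left(v{\left(C{\left(3 \right)},5 \right)} \right)} + 39184 = \frac{\sqrt{-1650 + 720 \left(\left(-1\right) 5\right)}}{30} + 39184 = \frac{\sqrt{-1650 + 720 \left(-5\right)}}{30} + 39184 = \frac{\sqrt{-1650 - 3600}}{30} + 39184 = \frac{\sqrt{-5250}}{30} + 39184 = \frac{5 i \sqrt{210}}{30} + 39184 = \frac{i \sqrt{210}}{6} + 39184 = 39184 + \frac{i \sqrt{210}}{6}$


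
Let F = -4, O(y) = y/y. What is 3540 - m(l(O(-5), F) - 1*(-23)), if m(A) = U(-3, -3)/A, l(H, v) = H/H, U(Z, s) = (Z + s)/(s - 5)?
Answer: 113279/32 ≈ 3540.0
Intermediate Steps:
O(y) = 1
U(Z, s) = (Z + s)/(-5 + s)
l(H, v) = 1
m(A) = 3/(4*A) (m(A) = ((-3 - 3)/(-5 - 3))/A = (-6/(-8))/A = (-⅛*(-6))/A = 3/(4*A))
3540 - m(l(O(-5), F) - 1*(-23)) = 3540 - 3/(4*(1 - 1*(-23))) = 3540 - 3/(4*(1 + 23)) = 3540 - 3/(4*24) = 3540 - 1*1/32 = 3540 - 1/32 = 113279/32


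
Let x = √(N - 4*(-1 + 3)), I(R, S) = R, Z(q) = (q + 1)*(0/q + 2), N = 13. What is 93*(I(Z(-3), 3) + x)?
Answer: -372 + 93*√5 ≈ -164.05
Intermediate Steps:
Z(q) = 2 + 2*q (Z(q) = (1 + q)*(0 + 2) = (1 + q)*2 = 2 + 2*q)
x = √5 (x = √(13 - 4*(-1 + 3)) = √(13 - 4*2) = √(13 - 8) = √5 ≈ 2.2361)
93*(I(Z(-3), 3) + x) = 93*((2 + 2*(-3)) + √5) = 93*((2 - 6) + √5) = 93*(-4 + √5) = -372 + 93*√5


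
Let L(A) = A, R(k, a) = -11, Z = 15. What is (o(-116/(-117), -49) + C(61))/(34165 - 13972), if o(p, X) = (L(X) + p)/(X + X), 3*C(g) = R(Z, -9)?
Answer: -36425/231532938 ≈ -0.00015732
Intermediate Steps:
C(g) = -11/3 (C(g) = (1/3)*(-11) = -11/3)
o(p, X) = (X + p)/(2*X) (o(p, X) = (X + p)/(X + X) = (X + p)/((2*X)) = (X + p)*(1/(2*X)) = (X + p)/(2*X))
(o(-116/(-117), -49) + C(61))/(34165 - 13972) = ((1/2)*(-49 - 116/(-117))/(-49) - 11/3)/(34165 - 13972) = ((1/2)*(-1/49)*(-49 - 116*(-1/117)) - 11/3)/20193 = ((1/2)*(-1/49)*(-49 + 116/117) - 11/3)*(1/20193) = ((1/2)*(-1/49)*(-5617/117) - 11/3)*(1/20193) = (5617/11466 - 11/3)*(1/20193) = -36425/11466*1/20193 = -36425/231532938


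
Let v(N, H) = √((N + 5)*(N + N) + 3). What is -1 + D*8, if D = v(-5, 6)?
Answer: -1 + 8*√3 ≈ 12.856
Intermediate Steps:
v(N, H) = √(3 + 2*N*(5 + N)) (v(N, H) = √((5 + N)*(2*N) + 3) = √(2*N*(5 + N) + 3) = √(3 + 2*N*(5 + N)))
D = √3 (D = √(3 + 2*(-5)² + 10*(-5)) = √(3 + 2*25 - 50) = √(3 + 50 - 50) = √3 ≈ 1.7320)
-1 + D*8 = -1 + √3*8 = -1 + 8*√3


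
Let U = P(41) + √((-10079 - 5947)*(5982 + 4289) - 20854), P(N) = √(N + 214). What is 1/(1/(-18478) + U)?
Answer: 18478/(-1 + 18478*√255 + 184780*I*√1646239) ≈ 9.7001e-8 - 7.7939e-5*I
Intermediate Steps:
P(N) = √(214 + N)
U = √255 + 10*I*√1646239 (U = √(214 + 41) + √((-10079 - 5947)*(5982 + 4289) - 20854) = √255 + √(-16026*10271 - 20854) = √255 + √(-164603046 - 20854) = √255 + √(-164623900) = √255 + 10*I*√1646239 ≈ 15.969 + 12831.0*I)
1/(1/(-18478) + U) = 1/(1/(-18478) + (√255 + 10*I*√1646239)) = 1/(-1/18478 + (√255 + 10*I*√1646239)) = 1/(-1/18478 + √255 + 10*I*√1646239)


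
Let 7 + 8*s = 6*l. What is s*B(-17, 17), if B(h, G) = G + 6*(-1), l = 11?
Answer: 649/8 ≈ 81.125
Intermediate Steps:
s = 59/8 (s = -7/8 + (6*11)/8 = -7/8 + (1/8)*66 = -7/8 + 33/4 = 59/8 ≈ 7.3750)
B(h, G) = -6 + G (B(h, G) = G - 6 = -6 + G)
s*B(-17, 17) = 59*(-6 + 17)/8 = (59/8)*11 = 649/8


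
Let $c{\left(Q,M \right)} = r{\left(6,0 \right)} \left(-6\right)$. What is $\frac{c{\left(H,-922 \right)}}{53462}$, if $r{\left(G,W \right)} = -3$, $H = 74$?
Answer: $\frac{9}{26731} \approx 0.00033669$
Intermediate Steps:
$c{\left(Q,M \right)} = 18$ ($c{\left(Q,M \right)} = \left(-3\right) \left(-6\right) = 18$)
$\frac{c{\left(H,-922 \right)}}{53462} = \frac{18}{53462} = 18 \cdot \frac{1}{53462} = \frac{9}{26731}$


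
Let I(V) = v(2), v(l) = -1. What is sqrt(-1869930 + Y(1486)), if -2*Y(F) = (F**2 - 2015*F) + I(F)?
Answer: I*sqrt(5907530)/2 ≈ 1215.3*I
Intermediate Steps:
I(V) = -1
Y(F) = 1/2 - F**2/2 + 2015*F/2 (Y(F) = -((F**2 - 2015*F) - 1)/2 = -(-1 + F**2 - 2015*F)/2 = 1/2 - F**2/2 + 2015*F/2)
sqrt(-1869930 + Y(1486)) = sqrt(-1869930 + (1/2 - 1/2*1486**2 + (2015/2)*1486)) = sqrt(-1869930 + (1/2 - 1/2*2208196 + 1497145)) = sqrt(-1869930 + (1/2 - 1104098 + 1497145)) = sqrt(-1869930 + 786095/2) = sqrt(-2953765/2) = I*sqrt(5907530)/2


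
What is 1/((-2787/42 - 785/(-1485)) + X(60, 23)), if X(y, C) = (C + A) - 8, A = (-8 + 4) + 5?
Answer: -4158/207187 ≈ -0.020069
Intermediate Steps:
A = 1 (A = -4 + 5 = 1)
X(y, C) = -7 + C (X(y, C) = (C + 1) - 8 = (1 + C) - 8 = -7 + C)
1/((-2787/42 - 785/(-1485)) + X(60, 23)) = 1/((-2787/42 - 785/(-1485)) + (-7 + 23)) = 1/((-2787*1/42 - 785*(-1/1485)) + 16) = 1/((-929/14 + 157/297) + 16) = 1/(-273715/4158 + 16) = 1/(-207187/4158) = -4158/207187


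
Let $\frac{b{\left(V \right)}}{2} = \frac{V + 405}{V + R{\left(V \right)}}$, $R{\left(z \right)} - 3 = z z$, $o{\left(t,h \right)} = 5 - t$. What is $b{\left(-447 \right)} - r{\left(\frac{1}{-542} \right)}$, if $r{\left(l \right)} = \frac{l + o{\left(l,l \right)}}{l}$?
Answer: $\frac{180093022}{66455} \approx 2710.0$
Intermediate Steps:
$R{\left(z \right)} = 3 + z^{2}$ ($R{\left(z \right)} = 3 + z z = 3 + z^{2}$)
$b{\left(V \right)} = \frac{2 \left(405 + V\right)}{3 + V + V^{2}}$ ($b{\left(V \right)} = 2 \frac{V + 405}{V + \left(3 + V^{2}\right)} = 2 \frac{405 + V}{3 + V + V^{2}} = \frac{2 \left(405 + V\right)}{3 + V + V^{2}}$)
$r{\left(l \right)} = \frac{5}{l}$ ($r{\left(l \right)} = \frac{l - \left(-5 + l\right)}{l} = \frac{1}{l} 5 = \frac{5}{l}$)
$b{\left(-447 \right)} - r{\left(\frac{1}{-542} \right)} = \frac{2 \left(405 - 447\right)}{3 - 447 + \left(-447\right)^{2}} - \frac{5}{\frac{1}{-542}} = 2 \frac{1}{3 - 447 + 199809} \left(-42\right) - \frac{5}{- \frac{1}{542}} = 2 \cdot \frac{1}{199365} \left(-42\right) - 5 \left(-542\right) = 2 \cdot \frac{1}{199365} \left(-42\right) - -2710 = - \frac{28}{66455} + 2710 = \frac{180093022}{66455}$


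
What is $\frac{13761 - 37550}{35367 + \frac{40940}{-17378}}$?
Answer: $- \frac{206702621}{307283393} \approx -0.67268$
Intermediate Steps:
$\frac{13761 - 37550}{35367 + \frac{40940}{-17378}} = - \frac{23789}{35367 + 40940 \left(- \frac{1}{17378}\right)} = - \frac{23789}{35367 - \frac{20470}{8689}} = - \frac{23789}{\frac{307283393}{8689}} = \left(-23789\right) \frac{8689}{307283393} = - \frac{206702621}{307283393}$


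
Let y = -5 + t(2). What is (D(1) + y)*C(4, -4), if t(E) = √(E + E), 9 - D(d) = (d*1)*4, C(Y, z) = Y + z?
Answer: 0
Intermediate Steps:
D(d) = 9 - 4*d (D(d) = 9 - d*1*4 = 9 - d*4 = 9 - 4*d)
t(E) = √2*√E (t(E) = √(2*E) = √2*√E)
y = -3 (y = -5 + √2*√2 = -5 + 2 = -3)
(D(1) + y)*C(4, -4) = ((9 - 4*1) - 3)*(4 - 4) = ((9 - 4) - 3)*0 = (5 - 3)*0 = 2*0 = 0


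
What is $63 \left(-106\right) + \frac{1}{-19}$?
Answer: $- \frac{126883}{19} \approx -6678.1$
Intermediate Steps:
$63 \left(-106\right) + \frac{1}{-19} = -6678 - \frac{1}{19} = - \frac{126883}{19}$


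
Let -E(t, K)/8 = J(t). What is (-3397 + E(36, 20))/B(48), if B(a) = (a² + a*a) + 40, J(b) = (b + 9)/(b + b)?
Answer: -243/332 ≈ -0.73193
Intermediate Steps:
J(b) = (9 + b)/(2*b) (J(b) = (9 + b)/((2*b)) = (9 + b)*(1/(2*b)) = (9 + b)/(2*b))
E(t, K) = -4*(9 + t)/t
B(a) = 40 + 2*a² (B(a) = (a² + a²) + 40 = 2*a² + 40 = 40 + 2*a²)
(-3397 + E(36, 20))/B(48) = (-3397 + (-4 - 36/36))/(40 + 2*48²) = (-3397 + (-4 - 36*1/36))/(40 + 2*2304) = (-3397 + (-4 - 1))/(40 + 4608) = (-3397 - 5)/4648 = -3402*1/4648 = -243/332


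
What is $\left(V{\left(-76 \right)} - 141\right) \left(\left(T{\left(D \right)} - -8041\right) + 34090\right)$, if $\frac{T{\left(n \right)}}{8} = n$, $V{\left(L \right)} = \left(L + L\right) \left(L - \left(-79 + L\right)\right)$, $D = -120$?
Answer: $-500186479$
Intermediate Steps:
$V{\left(L \right)} = 158 L$ ($V{\left(L \right)} = 2 L 79 = 158 L$)
$T{\left(n \right)} = 8 n$
$\left(V{\left(-76 \right)} - 141\right) \left(\left(T{\left(D \right)} - -8041\right) + 34090\right) = \left(158 \left(-76\right) - 141\right) \left(\left(8 \left(-120\right) - -8041\right) + 34090\right) = \left(-12008 - 141\right) \left(\left(-960 + 8041\right) + 34090\right) = - 12149 \left(7081 + 34090\right) = \left(-12149\right) 41171 = -500186479$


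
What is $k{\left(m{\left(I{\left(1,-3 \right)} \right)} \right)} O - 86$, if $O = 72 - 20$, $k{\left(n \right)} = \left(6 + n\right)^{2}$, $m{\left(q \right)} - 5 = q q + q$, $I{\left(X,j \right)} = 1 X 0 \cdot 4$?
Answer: $6206$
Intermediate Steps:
$I{\left(X,j \right)} = 0$ ($I{\left(X,j \right)} = X 0 \cdot 4 = 0 \cdot 4 = 0$)
$m{\left(q \right)} = 5 + q + q^{2}$ ($m{\left(q \right)} = 5 + \left(q q + q\right) = 5 + \left(q^{2} + q\right) = 5 + \left(q + q^{2}\right) = 5 + q + q^{2}$)
$O = 52$
$k{\left(m{\left(I{\left(1,-3 \right)} \right)} \right)} O - 86 = \left(6 + \left(5 + 0 + 0^{2}\right)\right)^{2} \cdot 52 - 86 = \left(6 + \left(5 + 0 + 0\right)\right)^{2} \cdot 52 - 86 = \left(6 + 5\right)^{2} \cdot 52 - 86 = 11^{2} \cdot 52 - 86 = 121 \cdot 52 - 86 = 6292 - 86 = 6206$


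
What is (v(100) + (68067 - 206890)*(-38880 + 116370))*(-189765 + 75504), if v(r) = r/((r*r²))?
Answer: 12291506266844585739/10000 ≈ 1.2292e+15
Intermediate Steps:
v(r) = r⁻² (v(r) = r/(r³) = r/r³ = r⁻²)
(v(100) + (68067 - 206890)*(-38880 + 116370))*(-189765 + 75504) = (100⁻² + (68067 - 206890)*(-38880 + 116370))*(-189765 + 75504) = (1/10000 - 138823*77490)*(-114261) = (1/10000 - 10757394270)*(-114261) = -107573942699999/10000*(-114261) = 12291506266844585739/10000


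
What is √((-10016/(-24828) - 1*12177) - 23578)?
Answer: I*√1377511943667/6207 ≈ 189.09*I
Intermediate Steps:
√((-10016/(-24828) - 1*12177) - 23578) = √((-10016*(-1/24828) - 12177) - 23578) = √((2504/6207 - 12177) - 23578) = √(-75580135/6207 - 23578) = √(-221928781/6207) = I*√1377511943667/6207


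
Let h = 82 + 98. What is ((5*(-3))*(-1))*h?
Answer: 2700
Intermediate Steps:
h = 180
((5*(-3))*(-1))*h = ((5*(-3))*(-1))*180 = -15*(-1)*180 = 15*180 = 2700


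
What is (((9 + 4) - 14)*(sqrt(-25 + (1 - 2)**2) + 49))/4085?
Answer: -49/4085 - 2*I*sqrt(6)/4085 ≈ -0.011995 - 0.0011993*I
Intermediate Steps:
(((9 + 4) - 14)*(sqrt(-25 + (1 - 2)**2) + 49))/4085 = ((13 - 14)*(sqrt(-25 + (-1)**2) + 49))*(1/4085) = -(sqrt(-25 + 1) + 49)*(1/4085) = -(sqrt(-24) + 49)*(1/4085) = -(2*I*sqrt(6) + 49)*(1/4085) = -(49 + 2*I*sqrt(6))*(1/4085) = (-49 - 2*I*sqrt(6))*(1/4085) = -49/4085 - 2*I*sqrt(6)/4085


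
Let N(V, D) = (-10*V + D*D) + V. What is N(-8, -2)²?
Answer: 5776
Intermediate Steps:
N(V, D) = D² - 9*V (N(V, D) = (-10*V + D²) + V = (D² - 10*V) + V = D² - 9*V)
N(-8, -2)² = ((-2)² - 9*(-8))² = (4 + 72)² = 76² = 5776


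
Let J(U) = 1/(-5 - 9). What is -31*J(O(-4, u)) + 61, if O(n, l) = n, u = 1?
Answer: 885/14 ≈ 63.214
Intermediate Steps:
J(U) = -1/14 (J(U) = 1/(-14) = -1/14)
-31*J(O(-4, u)) + 61 = -31*(-1/14) + 61 = 31/14 + 61 = 885/14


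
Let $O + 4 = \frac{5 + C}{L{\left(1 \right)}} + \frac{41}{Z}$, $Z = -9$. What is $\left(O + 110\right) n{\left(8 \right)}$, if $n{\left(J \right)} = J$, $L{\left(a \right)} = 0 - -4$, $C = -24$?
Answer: $\frac{6962}{9} \approx 773.56$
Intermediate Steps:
$L{\left(a \right)} = 4$ ($L{\left(a \right)} = 0 + 4 = 4$)
$O = - \frac{479}{36}$ ($O = -4 + \left(\frac{5 - 24}{4} + \frac{41}{-9}\right) = -4 + \left(\left(-19\right) \frac{1}{4} + 41 \left(- \frac{1}{9}\right)\right) = -4 - \frac{335}{36} = - \frac{479}{36} \approx -13.306$)
$\left(O + 110\right) n{\left(8 \right)} = \left(- \frac{479}{36} + 110\right) 8 = \frac{3481}{36} \cdot 8 = \frac{6962}{9}$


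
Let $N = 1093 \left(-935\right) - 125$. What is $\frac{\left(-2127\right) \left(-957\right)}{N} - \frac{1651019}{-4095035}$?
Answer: $- \frac{1329625989869}{837090674560} \approx -1.5884$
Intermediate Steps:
$N = -1022080$ ($N = -1021955 - 125 = -1022080$)
$\frac{\left(-2127\right) \left(-957\right)}{N} - \frac{1651019}{-4095035} = \frac{\left(-2127\right) \left(-957\right)}{-1022080} - \frac{1651019}{-4095035} = 2035539 \left(- \frac{1}{1022080}\right) - - \frac{1651019}{4095035} = - \frac{2035539}{1022080} + \frac{1651019}{4095035} = - \frac{1329625989869}{837090674560}$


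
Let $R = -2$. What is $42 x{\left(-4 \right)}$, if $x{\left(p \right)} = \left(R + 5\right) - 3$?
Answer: $0$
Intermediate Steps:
$x{\left(p \right)} = 0$ ($x{\left(p \right)} = \left(-2 + 5\right) - 3 = 3 - 3 = 0$)
$42 x{\left(-4 \right)} = 42 \cdot 0 = 0$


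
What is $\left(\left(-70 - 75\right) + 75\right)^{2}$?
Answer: $4900$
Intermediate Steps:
$\left(\left(-70 - 75\right) + 75\right)^{2} = \left(-145 + 75\right)^{2} = \left(-70\right)^{2} = 4900$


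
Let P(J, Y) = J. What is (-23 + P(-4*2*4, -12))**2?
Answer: 3025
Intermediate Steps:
(-23 + P(-4*2*4, -12))**2 = (-23 - 4*2*4)**2 = (-23 - 8*4)**2 = (-23 - 32)**2 = (-55)**2 = 3025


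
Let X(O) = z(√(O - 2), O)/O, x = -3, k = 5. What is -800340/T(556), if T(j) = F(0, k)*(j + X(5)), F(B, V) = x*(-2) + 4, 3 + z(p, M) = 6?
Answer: -400170/2783 ≈ -143.79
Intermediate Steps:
z(p, M) = 3 (z(p, M) = -3 + 6 = 3)
X(O) = 3/O
F(B, V) = 10 (F(B, V) = -3*(-2) + 4 = 6 + 4 = 10)
T(j) = 6 + 10*j (T(j) = 10*(j + 3/5) = 10*(j + 3*(⅕)) = 10*(j + ⅗) = 10*(⅗ + j) = 6 + 10*j)
-800340/T(556) = -800340/(6 + 10*556) = -800340/(6 + 5560) = -800340/5566 = -800340*1/5566 = -400170/2783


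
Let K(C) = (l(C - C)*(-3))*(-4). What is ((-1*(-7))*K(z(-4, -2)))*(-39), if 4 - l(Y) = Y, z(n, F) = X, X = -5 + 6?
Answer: -13104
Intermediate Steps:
X = 1
z(n, F) = 1
l(Y) = 4 - Y
K(C) = 48 (K(C) = ((4 - (C - C))*(-3))*(-4) = ((4 - 1*0)*(-3))*(-4) = ((4 + 0)*(-3))*(-4) = (4*(-3))*(-4) = -12*(-4) = 48)
((-1*(-7))*K(z(-4, -2)))*(-39) = (-1*(-7)*48)*(-39) = (7*48)*(-39) = 336*(-39) = -13104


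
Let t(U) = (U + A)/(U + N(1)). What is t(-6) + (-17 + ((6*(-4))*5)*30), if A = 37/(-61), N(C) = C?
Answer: -1102782/305 ≈ -3615.7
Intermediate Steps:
A = -37/61 (A = 37*(-1/61) = -37/61 ≈ -0.60656)
t(U) = (-37/61 + U)/(1 + U) (t(U) = (U - 37/61)/(U + 1) = (-37/61 + U)/(1 + U))
t(-6) + (-17 + ((6*(-4))*5)*30) = (-37/61 - 6)/(1 - 6) + (-17 + ((6*(-4))*5)*30) = -403/61/(-5) + (-17 - 24*5*30) = -⅕*(-403/61) + (-17 - 120*30) = 403/305 + (-17 - 3600) = 403/305 - 3617 = -1102782/305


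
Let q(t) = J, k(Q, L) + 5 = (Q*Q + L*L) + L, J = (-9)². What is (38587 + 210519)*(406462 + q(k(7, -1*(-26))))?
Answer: 101272300558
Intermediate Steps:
J = 81
k(Q, L) = -5 + L + L² + Q² (k(Q, L) = -5 + ((Q*Q + L*L) + L) = -5 + ((Q² + L²) + L) = -5 + ((L² + Q²) + L) = -5 + (L + L² + Q²) = -5 + L + L² + Q²)
q(t) = 81
(38587 + 210519)*(406462 + q(k(7, -1*(-26)))) = (38587 + 210519)*(406462 + 81) = 249106*406543 = 101272300558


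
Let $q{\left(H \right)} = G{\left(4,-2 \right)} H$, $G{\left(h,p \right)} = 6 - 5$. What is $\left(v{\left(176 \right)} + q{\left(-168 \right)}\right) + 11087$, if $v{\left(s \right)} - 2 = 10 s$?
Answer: $12681$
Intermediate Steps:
$G{\left(h,p \right)} = 1$
$v{\left(s \right)} = 2 + 10 s$
$q{\left(H \right)} = H$ ($q{\left(H \right)} = 1 H = H$)
$\left(v{\left(176 \right)} + q{\left(-168 \right)}\right) + 11087 = \left(\left(2 + 10 \cdot 176\right) - 168\right) + 11087 = \left(\left(2 + 1760\right) - 168\right) + 11087 = \left(1762 - 168\right) + 11087 = 1594 + 11087 = 12681$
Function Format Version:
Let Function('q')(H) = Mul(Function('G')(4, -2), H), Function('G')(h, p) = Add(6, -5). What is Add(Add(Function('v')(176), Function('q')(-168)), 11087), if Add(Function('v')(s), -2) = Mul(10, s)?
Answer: 12681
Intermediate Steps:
Function('G')(h, p) = 1
Function('v')(s) = Add(2, Mul(10, s))
Function('q')(H) = H (Function('q')(H) = Mul(1, H) = H)
Add(Add(Function('v')(176), Function('q')(-168)), 11087) = Add(Add(Add(2, Mul(10, 176)), -168), 11087) = Add(Add(Add(2, 1760), -168), 11087) = Add(Add(1762, -168), 11087) = Add(1594, 11087) = 12681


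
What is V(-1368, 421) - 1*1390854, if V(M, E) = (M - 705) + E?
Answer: -1392506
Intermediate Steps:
V(M, E) = -705 + E + M (V(M, E) = (-705 + M) + E = -705 + E + M)
V(-1368, 421) - 1*1390854 = (-705 + 421 - 1368) - 1*1390854 = -1652 - 1390854 = -1392506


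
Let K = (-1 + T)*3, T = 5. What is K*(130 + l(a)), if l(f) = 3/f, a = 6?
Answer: 1566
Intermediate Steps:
K = 12 (K = (-1 + 5)*3 = 4*3 = 12)
K*(130 + l(a)) = 12*(130 + 3/6) = 12*(130 + 3*(1/6)) = 12*(130 + 1/2) = 12*(261/2) = 1566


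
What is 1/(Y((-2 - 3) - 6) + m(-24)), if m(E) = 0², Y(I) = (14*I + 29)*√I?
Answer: I*√11/1375 ≈ 0.0024121*I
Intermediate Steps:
Y(I) = √I*(29 + 14*I) (Y(I) = (29 + 14*I)*√I = √I*(29 + 14*I))
m(E) = 0
1/(Y((-2 - 3) - 6) + m(-24)) = 1/(√((-2 - 3) - 6)*(29 + 14*((-2 - 3) - 6)) + 0) = 1/(√(-5 - 6)*(29 + 14*(-5 - 6)) + 0) = 1/(√(-11)*(29 + 14*(-11)) + 0) = 1/((I*√11)*(29 - 154) + 0) = 1/((I*√11)*(-125) + 0) = 1/(-125*I*√11 + 0) = 1/(-125*I*√11) = I*√11/1375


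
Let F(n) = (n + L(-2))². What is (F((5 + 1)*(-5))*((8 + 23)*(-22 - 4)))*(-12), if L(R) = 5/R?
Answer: 10216050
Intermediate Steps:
F(n) = (-5/2 + n)² (F(n) = (n + 5/(-2))² = (n + 5*(-½))² = (n - 5/2)² = (-5/2 + n)²)
(F((5 + 1)*(-5))*((8 + 23)*(-22 - 4)))*(-12) = (((-5 + 2*((5 + 1)*(-5)))²/4)*((8 + 23)*(-22 - 4)))*(-12) = (((-5 + 2*(6*(-5)))²/4)*(31*(-26)))*(-12) = (((-5 + 2*(-30))²/4)*(-806))*(-12) = (((-5 - 60)²/4)*(-806))*(-12) = (((¼)*(-65)²)*(-806))*(-12) = (((¼)*4225)*(-806))*(-12) = ((4225/4)*(-806))*(-12) = -1702675/2*(-12) = 10216050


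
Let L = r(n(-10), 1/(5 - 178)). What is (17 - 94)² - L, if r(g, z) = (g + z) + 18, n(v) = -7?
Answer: 1023815/173 ≈ 5918.0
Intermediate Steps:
r(g, z) = 18 + g + z
L = 1902/173 (L = 18 - 7 + 1/(5 - 178) = 18 - 7 + 1/(-173) = 18 - 7 - 1/173 = 1902/173 ≈ 10.994)
(17 - 94)² - L = (17 - 94)² - 1*1902/173 = (-77)² - 1902/173 = 5929 - 1902/173 = 1023815/173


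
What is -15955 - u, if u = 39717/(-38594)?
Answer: -615727553/38594 ≈ -15954.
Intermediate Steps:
u = -39717/38594 (u = 39717*(-1/38594) = -39717/38594 ≈ -1.0291)
-15955 - u = -15955 - 1*(-39717/38594) = -15955 + 39717/38594 = -615727553/38594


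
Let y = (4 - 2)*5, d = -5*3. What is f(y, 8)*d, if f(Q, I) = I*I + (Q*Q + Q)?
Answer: -2610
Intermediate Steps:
d = -15
y = 10 (y = 2*5 = 10)
f(Q, I) = Q + I² + Q² (f(Q, I) = I² + (Q² + Q) = I² + (Q + Q²) = Q + I² + Q²)
f(y, 8)*d = (10 + 8² + 10²)*(-15) = (10 + 64 + 100)*(-15) = 174*(-15) = -2610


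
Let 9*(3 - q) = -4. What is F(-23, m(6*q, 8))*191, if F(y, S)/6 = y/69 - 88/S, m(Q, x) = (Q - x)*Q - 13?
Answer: -1762930/2239 ≈ -787.37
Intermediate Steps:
q = 31/9 (q = 3 - ⅑*(-4) = 3 + 4/9 = 31/9 ≈ 3.4444)
m(Q, x) = -13 + Q*(Q - x) (m(Q, x) = Q*(Q - x) - 13 = -13 + Q*(Q - x))
F(y, S) = -528/S + 2*y/23 (F(y, S) = 6*(y/69 - 88/S) = 6*(-88/S + y/69) = -528/S + 2*y/23)
F(-23, m(6*q, 8))*191 = (-528/(-13 + (6*(31/9))² - 1*6*(31/9)*8) + (2/23)*(-23))*191 = (-528/(-13 + (62/3)² - 1*62/3*8) - 2)*191 = (-528/(-13 + 3844/9 - 496/3) - 2)*191 = (-528/2239/9 - 2)*191 = (-528*9/2239 - 2)*191 = (-4752/2239 - 2)*191 = -9230/2239*191 = -1762930/2239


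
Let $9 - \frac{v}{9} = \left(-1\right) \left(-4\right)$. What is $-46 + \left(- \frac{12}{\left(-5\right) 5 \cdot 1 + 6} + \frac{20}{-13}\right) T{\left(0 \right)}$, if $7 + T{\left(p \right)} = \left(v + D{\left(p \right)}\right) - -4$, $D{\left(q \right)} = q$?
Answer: $- \frac{20770}{247} \approx -84.089$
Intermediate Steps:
$v = 45$ ($v = 81 - 9 \left(\left(-1\right) \left(-4\right)\right) = 81 - 36 = 45$)
$T{\left(p \right)} = 42 + p$ ($T{\left(p \right)} = -7 + \left(\left(45 + p\right) - -4\right) = -7 + \left(\left(45 + p\right) + 4\right) = -7 + \left(49 + p\right) = 42 + p$)
$-46 + \left(- \frac{12}{\left(-5\right) 5 \cdot 1 + 6} + \frac{20}{-13}\right) T{\left(0 \right)} = -46 + \left(- \frac{12}{\left(-5\right) 5 \cdot 1 + 6} + \frac{20}{-13}\right) \left(42 + 0\right) = -46 + \left(- \frac{12}{\left(-25\right) 1 + 6} + 20 \left(- \frac{1}{13}\right)\right) 42 = -46 + \left(- \frac{12}{-25 + 6} - \frac{20}{13}\right) 42 = -46 + \left(- \frac{12}{-19} - \frac{20}{13}\right) 42 = -46 + \left(\left(-12\right) \left(- \frac{1}{19}\right) - \frac{20}{13}\right) 42 = -46 + \left(\frac{12}{19} - \frac{20}{13}\right) 42 = -46 - \frac{9408}{247} = - \frac{20770}{247}$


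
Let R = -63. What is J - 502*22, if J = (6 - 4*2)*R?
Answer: -10918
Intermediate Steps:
J = 126 (J = (6 - 4*2)*(-63) = (6 - 8)*(-63) = -2*(-63) = 126)
J - 502*22 = 126 - 502*22 = 126 - 11044 = -10918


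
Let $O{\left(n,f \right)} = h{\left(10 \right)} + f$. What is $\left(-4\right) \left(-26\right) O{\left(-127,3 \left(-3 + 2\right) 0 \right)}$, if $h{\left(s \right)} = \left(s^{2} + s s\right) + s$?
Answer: $21840$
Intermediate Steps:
$h{\left(s \right)} = s + 2 s^{2}$ ($h{\left(s \right)} = \left(s^{2} + s^{2}\right) + s = 2 s^{2} + s = s + 2 s^{2}$)
$O{\left(n,f \right)} = 210 + f$ ($O{\left(n,f \right)} = 10 \left(1 + 2 \cdot 10\right) + f = 10 \left(1 + 20\right) + f = 10 \cdot 21 + f = 210 + f$)
$\left(-4\right) \left(-26\right) O{\left(-127,3 \left(-3 + 2\right) 0 \right)} = \left(-4\right) \left(-26\right) \left(210 + 3 \left(-3 + 2\right) 0\right) = 104 \left(210 + 3 \left(-1\right) 0\right) = 104 \left(210 - 0\right) = 104 \left(210 + 0\right) = 104 \cdot 210 = 21840$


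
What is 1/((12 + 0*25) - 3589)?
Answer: -1/3577 ≈ -0.00027956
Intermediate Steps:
1/((12 + 0*25) - 3589) = 1/((12 + 0) - 3589) = 1/(12 - 3589) = 1/(-3577) = -1/3577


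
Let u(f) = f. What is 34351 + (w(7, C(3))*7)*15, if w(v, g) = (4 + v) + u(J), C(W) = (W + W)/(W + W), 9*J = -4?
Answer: 106378/3 ≈ 35459.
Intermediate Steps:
J = -4/9 (J = (⅑)*(-4) = -4/9 ≈ -0.44444)
C(W) = 1 (C(W) = (2*W)/((2*W)) = (2*W)*(1/(2*W)) = 1)
w(v, g) = 32/9 + v (w(v, g) = (4 + v) - 4/9 = 32/9 + v)
34351 + (w(7, C(3))*7)*15 = 34351 + ((32/9 + 7)*7)*15 = 34351 + ((95/9)*7)*15 = 34351 + (665/9)*15 = 34351 + 3325/3 = 106378/3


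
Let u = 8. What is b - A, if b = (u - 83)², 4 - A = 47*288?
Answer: 19157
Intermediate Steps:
A = -13532 (A = 4 - 47*288 = 4 - 1*13536 = 4 - 13536 = -13532)
b = 5625 (b = (8 - 83)² = (-75)² = 5625)
b - A = 5625 - 1*(-13532) = 5625 + 13532 = 19157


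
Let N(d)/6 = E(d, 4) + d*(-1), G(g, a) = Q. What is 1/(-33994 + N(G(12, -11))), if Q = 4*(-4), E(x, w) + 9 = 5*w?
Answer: -1/33832 ≈ -2.9558e-5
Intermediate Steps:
E(x, w) = -9 + 5*w
Q = -16
G(g, a) = -16
N(d) = 66 - 6*d (N(d) = 6*((-9 + 5*4) + d*(-1)) = 6*((-9 + 20) - d) = 6*(11 - d) = 66 - 6*d)
1/(-33994 + N(G(12, -11))) = 1/(-33994 + (66 - 6*(-16))) = 1/(-33994 + (66 + 96)) = 1/(-33994 + 162) = 1/(-33832) = -1/33832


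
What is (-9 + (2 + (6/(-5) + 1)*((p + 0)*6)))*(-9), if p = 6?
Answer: 639/5 ≈ 127.80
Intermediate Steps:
(-9 + (2 + (6/(-5) + 1)*((p + 0)*6)))*(-9) = (-9 + (2 + (6/(-5) + 1)*((6 + 0)*6)))*(-9) = (-9 + (2 + (6*(-⅕) + 1)*(6*6)))*(-9) = (-9 + (2 + (-6/5 + 1)*36))*(-9) = (-9 + (2 - ⅕*36))*(-9) = (-9 + (2 - 36/5))*(-9) = (-9 - 26/5)*(-9) = -71/5*(-9) = 639/5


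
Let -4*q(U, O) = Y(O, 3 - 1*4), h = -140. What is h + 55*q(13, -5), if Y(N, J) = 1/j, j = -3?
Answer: -1625/12 ≈ -135.42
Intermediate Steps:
Y(N, J) = -1/3 (Y(N, J) = 1/(-3) = -1/3)
q(U, O) = 1/12 (q(U, O) = -1/4*(-1/3) = 1/12)
h + 55*q(13, -5) = -140 + 55*(1/12) = -140 + 55/12 = -1625/12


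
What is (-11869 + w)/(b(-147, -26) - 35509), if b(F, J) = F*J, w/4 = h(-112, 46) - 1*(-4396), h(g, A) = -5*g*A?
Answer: -108755/31687 ≈ -3.4322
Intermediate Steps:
h(g, A) = -5*A*g
w = 120624 (w = 4*(-5*46*(-112) - 1*(-4396)) = 4*(25760 + 4396) = 4*30156 = 120624)
(-11869 + w)/(b(-147, -26) - 35509) = (-11869 + 120624)/(-147*(-26) - 35509) = 108755/(3822 - 35509) = 108755/(-31687) = 108755*(-1/31687) = -108755/31687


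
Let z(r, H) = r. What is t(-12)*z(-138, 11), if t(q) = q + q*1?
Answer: 3312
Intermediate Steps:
t(q) = 2*q (t(q) = q + q = 2*q)
t(-12)*z(-138, 11) = (2*(-12))*(-138) = -24*(-138) = 3312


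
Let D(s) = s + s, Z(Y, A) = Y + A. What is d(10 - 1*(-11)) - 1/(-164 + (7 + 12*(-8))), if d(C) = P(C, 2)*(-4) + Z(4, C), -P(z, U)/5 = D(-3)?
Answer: -24034/253 ≈ -94.996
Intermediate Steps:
Z(Y, A) = A + Y
D(s) = 2*s
P(z, U) = 30 (P(z, U) = -10*(-3) = -5*(-6) = 30)
d(C) = -116 + C (d(C) = 30*(-4) + (C + 4) = -120 + (4 + C) = -116 + C)
d(10 - 1*(-11)) - 1/(-164 + (7 + 12*(-8))) = (-116 + (10 - 1*(-11))) - 1/(-164 + (7 + 12*(-8))) = (-116 + (10 + 11)) - 1/(-164 + (7 - 96)) = (-116 + 21) - 1/(-164 - 89) = -95 - 1/(-253) = -95 - 1*(-1/253) = -95 + 1/253 = -24034/253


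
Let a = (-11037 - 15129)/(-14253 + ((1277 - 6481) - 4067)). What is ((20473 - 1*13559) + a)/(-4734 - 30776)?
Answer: -81335551/417668620 ≈ -0.19474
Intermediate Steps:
a = 13083/11762 (a = -26166/(-14253 + (-5204 - 4067)) = -26166/(-14253 - 9271) = -26166/(-23524) = -26166*(-1/23524) = 13083/11762 ≈ 1.1123)
((20473 - 1*13559) + a)/(-4734 - 30776) = ((20473 - 1*13559) + 13083/11762)/(-4734 - 30776) = ((20473 - 13559) + 13083/11762)/(-35510) = (6914 + 13083/11762)*(-1/35510) = (81335551/11762)*(-1/35510) = -81335551/417668620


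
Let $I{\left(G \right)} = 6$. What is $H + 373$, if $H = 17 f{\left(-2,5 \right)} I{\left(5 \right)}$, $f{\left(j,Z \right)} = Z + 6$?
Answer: $1495$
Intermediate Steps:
$f{\left(j,Z \right)} = 6 + Z$
$H = 1122$ ($H = 17 \left(6 + 5\right) 6 = 17 \cdot 11 \cdot 6 = 187 \cdot 6 = 1122$)
$H + 373 = 1122 + 373 = 1495$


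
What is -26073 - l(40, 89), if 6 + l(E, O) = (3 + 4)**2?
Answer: -26116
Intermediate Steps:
l(E, O) = 43 (l(E, O) = -6 + (3 + 4)**2 = -6 + 7**2 = -6 + 49 = 43)
-26073 - l(40, 89) = -26073 - 1*43 = -26073 - 43 = -26116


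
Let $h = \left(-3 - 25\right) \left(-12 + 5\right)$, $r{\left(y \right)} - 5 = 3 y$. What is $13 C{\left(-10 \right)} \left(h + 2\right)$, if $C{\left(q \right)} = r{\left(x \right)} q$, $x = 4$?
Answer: $-437580$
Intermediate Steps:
$r{\left(y \right)} = 5 + 3 y$
$C{\left(q \right)} = 17 q$ ($C{\left(q \right)} = \left(5 + 3 \cdot 4\right) q = \left(5 + 12\right) q = 17 q$)
$h = 196$ ($h = \left(-28\right) \left(-7\right) = 196$)
$13 C{\left(-10 \right)} \left(h + 2\right) = 13 \cdot 17 \left(-10\right) \left(196 + 2\right) = 13 \left(-170\right) 198 = \left(-2210\right) 198 = -437580$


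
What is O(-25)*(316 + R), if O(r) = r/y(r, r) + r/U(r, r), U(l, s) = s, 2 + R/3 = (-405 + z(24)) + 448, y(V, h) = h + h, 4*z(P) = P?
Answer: 1371/2 ≈ 685.50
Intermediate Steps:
z(P) = P/4
y(V, h) = 2*h
R = 141 (R = -6 + 3*((-405 + (¼)*24) + 448) = -6 + 3*((-405 + 6) + 448) = -6 + 3*(-399 + 448) = -6 + 3*49 = -6 + 147 = 141)
O(r) = 3/2 (O(r) = r/((2*r)) + r/r = r*(1/(2*r)) + 1 = ½ + 1 = 3/2)
O(-25)*(316 + R) = 3*(316 + 141)/2 = (3/2)*457 = 1371/2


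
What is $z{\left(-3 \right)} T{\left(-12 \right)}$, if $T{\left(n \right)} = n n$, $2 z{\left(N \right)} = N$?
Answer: $-216$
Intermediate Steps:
$z{\left(N \right)} = \frac{N}{2}$
$T{\left(n \right)} = n^{2}$
$z{\left(-3 \right)} T{\left(-12 \right)} = \frac{1}{2} \left(-3\right) \left(-12\right)^{2} = \left(- \frac{3}{2}\right) 144 = -216$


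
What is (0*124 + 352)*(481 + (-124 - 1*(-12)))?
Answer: 129888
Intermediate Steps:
(0*124 + 352)*(481 + (-124 - 1*(-12))) = (0 + 352)*(481 + (-124 + 12)) = 352*(481 - 112) = 352*369 = 129888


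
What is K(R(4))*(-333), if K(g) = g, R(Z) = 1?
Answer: -333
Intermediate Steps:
K(R(4))*(-333) = 1*(-333) = -333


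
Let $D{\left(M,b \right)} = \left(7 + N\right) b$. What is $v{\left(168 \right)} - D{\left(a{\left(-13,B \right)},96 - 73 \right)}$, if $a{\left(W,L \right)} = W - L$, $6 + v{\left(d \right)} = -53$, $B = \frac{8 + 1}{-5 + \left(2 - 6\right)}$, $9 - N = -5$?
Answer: $-542$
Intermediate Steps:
$N = 14$ ($N = 9 - -5 = 9 + 5 = 14$)
$B = -1$ ($B = \frac{9}{-5 + \left(2 - 6\right)} = \frac{9}{-5 - 4} = \frac{9}{-9} = 9 \left(- \frac{1}{9}\right) = -1$)
$v{\left(d \right)} = -59$ ($v{\left(d \right)} = -6 - 53 = -59$)
$D{\left(M,b \right)} = 21 b$ ($D{\left(M,b \right)} = \left(7 + 14\right) b = 21 b$)
$v{\left(168 \right)} - D{\left(a{\left(-13,B \right)},96 - 73 \right)} = -59 - 21 \left(96 - 73\right) = -59 - 21 \cdot 23 = -59 - 483 = -542$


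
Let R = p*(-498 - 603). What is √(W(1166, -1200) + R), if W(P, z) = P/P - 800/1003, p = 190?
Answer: I*√210446819101/1003 ≈ 457.37*I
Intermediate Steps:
W(P, z) = 203/1003 (W(P, z) = 1 - 800*1/1003 = 1 - 800/1003 = 203/1003)
R = -209190 (R = 190*(-498 - 603) = 190*(-1101) = -209190)
√(W(1166, -1200) + R) = √(203/1003 - 209190) = √(-209817367/1003) = I*√210446819101/1003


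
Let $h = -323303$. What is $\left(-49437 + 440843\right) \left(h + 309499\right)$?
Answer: $-5402968424$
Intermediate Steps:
$\left(-49437 + 440843\right) \left(h + 309499\right) = \left(-49437 + 440843\right) \left(-323303 + 309499\right) = 391406 \left(-13804\right) = -5402968424$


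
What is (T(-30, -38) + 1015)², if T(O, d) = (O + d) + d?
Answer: 826281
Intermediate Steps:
T(O, d) = O + 2*d
(T(-30, -38) + 1015)² = ((-30 + 2*(-38)) + 1015)² = ((-30 - 76) + 1015)² = (-106 + 1015)² = 909² = 826281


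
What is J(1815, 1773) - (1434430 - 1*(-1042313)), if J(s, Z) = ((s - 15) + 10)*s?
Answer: 808407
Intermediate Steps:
J(s, Z) = s*(-5 + s) (J(s, Z) = ((-15 + s) + 10)*s = (-5 + s)*s = s*(-5 + s))
J(1815, 1773) - (1434430 - 1*(-1042313)) = 1815*(-5 + 1815) - (1434430 - 1*(-1042313)) = 1815*1810 - (1434430 + 1042313) = 3285150 - 1*2476743 = 3285150 - 2476743 = 808407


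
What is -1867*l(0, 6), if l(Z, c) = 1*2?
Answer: -3734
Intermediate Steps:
l(Z, c) = 2
-1867*l(0, 6) = -1867*2 = -3734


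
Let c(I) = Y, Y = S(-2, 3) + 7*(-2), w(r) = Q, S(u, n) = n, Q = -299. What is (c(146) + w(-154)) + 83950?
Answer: 83640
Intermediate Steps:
w(r) = -299
Y = -11 (Y = 3 + 7*(-2) = 3 - 14 = -11)
c(I) = -11
(c(146) + w(-154)) + 83950 = (-11 - 299) + 83950 = -310 + 83950 = 83640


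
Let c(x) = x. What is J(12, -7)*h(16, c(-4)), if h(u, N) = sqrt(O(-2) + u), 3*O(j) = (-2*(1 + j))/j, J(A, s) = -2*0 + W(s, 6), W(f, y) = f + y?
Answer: -sqrt(141)/3 ≈ -3.9581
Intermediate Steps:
J(A, s) = 6 + s (J(A, s) = -2*0 + (s + 6) = 0 + (6 + s) = 6 + s)
O(j) = (-2 - 2*j)/(3*j) (O(j) = ((-2*(1 + j))/j)/3 = ((-2 - 2*j)/j)/3 = (-2 - 2*j)/(3*j))
h(u, N) = sqrt(-1/3 + u) (h(u, N) = sqrt((2/3)*(-1 - 1*(-2))/(-2) + u) = sqrt((2/3)*(-1/2)*(-1 + 2) + u) = sqrt((2/3)*(-1/2)*1 + u) = sqrt(-1/3 + u))
J(12, -7)*h(16, c(-4)) = (6 - 7)*(sqrt(-3 + 9*16)/3) = -sqrt(-3 + 144)/3 = -sqrt(141)/3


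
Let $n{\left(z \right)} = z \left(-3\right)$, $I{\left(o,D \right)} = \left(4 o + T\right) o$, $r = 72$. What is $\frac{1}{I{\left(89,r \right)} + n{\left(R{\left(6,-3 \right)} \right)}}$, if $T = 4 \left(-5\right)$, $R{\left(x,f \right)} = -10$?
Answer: $\frac{1}{29934} \approx 3.3407 \cdot 10^{-5}$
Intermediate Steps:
$T = -20$
$I{\left(o,D \right)} = o \left(-20 + 4 o\right)$ ($I{\left(o,D \right)} = \left(4 o - 20\right) o = \left(-20 + 4 o\right) o = o \left(-20 + 4 o\right)$)
$n{\left(z \right)} = - 3 z$
$\frac{1}{I{\left(89,r \right)} + n{\left(R{\left(6,-3 \right)} \right)}} = \frac{1}{4 \cdot 89 \left(-5 + 89\right) - -30} = \frac{1}{4 \cdot 89 \cdot 84 + 30} = \frac{1}{29904 + 30} = \frac{1}{29934}$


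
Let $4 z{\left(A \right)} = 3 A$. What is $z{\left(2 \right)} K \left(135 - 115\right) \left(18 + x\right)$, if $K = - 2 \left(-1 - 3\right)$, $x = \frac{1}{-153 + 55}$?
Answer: $\frac{211560}{49} \approx 4317.5$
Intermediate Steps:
$x = - \frac{1}{98}$ ($x = \frac{1}{-98} = - \frac{1}{98} \approx -0.010204$)
$z{\left(A \right)} = \frac{3 A}{4}$
$K = 8$ ($K = \left(-2\right) \left(-4\right) = 8$)
$z{\left(2 \right)} K \left(135 - 115\right) \left(18 + x\right) = \frac{3}{4} \cdot 2 \cdot 8 \left(135 - 115\right) \left(18 - \frac{1}{98}\right) = \frac{3}{2} \cdot 8 \cdot 20 \cdot \frac{1763}{98} = 12 \cdot \frac{17630}{49} = \frac{211560}{49}$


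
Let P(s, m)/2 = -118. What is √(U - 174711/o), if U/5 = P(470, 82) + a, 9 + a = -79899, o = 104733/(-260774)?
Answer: √515975752258/3879 ≈ 185.18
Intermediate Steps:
o = -104733/260774 (o = 104733*(-1/260774) = -104733/260774 ≈ -0.40162)
P(s, m) = -236 (P(s, m) = 2*(-118) = -236)
a = -79908 (a = -9 - 79899 = -79908)
U = -400720 (U = 5*(-236 - 79908) = 5*(-80144) = -400720)
√(U - 174711/o) = √(-400720 - 174711/(-104733/260774)) = √(-400720 - 174711*(-260774/104733)) = √(-400720 + 15186695438/34911) = √(1197159518/34911) = √515975752258/3879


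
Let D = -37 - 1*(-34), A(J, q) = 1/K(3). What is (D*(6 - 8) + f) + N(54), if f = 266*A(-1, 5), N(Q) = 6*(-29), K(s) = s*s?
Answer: -1246/9 ≈ -138.44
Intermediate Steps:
K(s) = s²
A(J, q) = ⅑ (A(J, q) = 1/(3²) = 1/9 = ⅑)
D = -3 (D = -37 + 34 = -3)
N(Q) = -174
f = 266/9 (f = 266*(⅑) = 266/9 ≈ 29.556)
(D*(6 - 8) + f) + N(54) = (-3*(6 - 8) + 266/9) - 174 = (-3*(-2) + 266/9) - 174 = (6 + 266/9) - 174 = 320/9 - 174 = -1246/9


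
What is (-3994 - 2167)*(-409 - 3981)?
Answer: 27046790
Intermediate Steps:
(-3994 - 2167)*(-409 - 3981) = -6161*(-4390) = 27046790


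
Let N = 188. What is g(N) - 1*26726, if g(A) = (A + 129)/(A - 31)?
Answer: -4195665/157 ≈ -26724.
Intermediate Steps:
g(A) = (129 + A)/(-31 + A)
g(N) - 1*26726 = (129 + 188)/(-31 + 188) - 1*26726 = 317/157 - 26726 = -4195665/157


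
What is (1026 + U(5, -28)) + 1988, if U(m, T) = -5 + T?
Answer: 2981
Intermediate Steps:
(1026 + U(5, -28)) + 1988 = (1026 + (-5 - 28)) + 1988 = (1026 - 33) + 1988 = 993 + 1988 = 2981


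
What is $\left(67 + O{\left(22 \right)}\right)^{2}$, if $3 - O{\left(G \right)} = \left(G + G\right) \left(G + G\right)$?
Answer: $3481956$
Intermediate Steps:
$O{\left(G \right)} = 3 - 4 G^{2}$ ($O{\left(G \right)} = 3 - \left(G + G\right) \left(G + G\right) = 3 - 2 G 2 G = 3 - 4 G^{2}$)
$\left(67 + O{\left(22 \right)}\right)^{2} = \left(67 + \left(3 - 4 \cdot 22^{2}\right)\right)^{2} = \left(67 + \left(3 - 1936\right)\right)^{2} = \left(67 - 1933\right)^{2} = \left(-1866\right)^{2} = 3481956$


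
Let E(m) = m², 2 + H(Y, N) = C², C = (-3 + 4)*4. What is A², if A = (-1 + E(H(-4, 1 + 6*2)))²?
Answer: 1445900625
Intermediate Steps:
C = 4 (C = 1*4 = 4)
H(Y, N) = 14 (H(Y, N) = -2 + 4² = -2 + 16 = 14)
A = 38025 (A = (-1 + 14²)² = (-1 + 196)² = 195² = 38025)
A² = 38025² = 1445900625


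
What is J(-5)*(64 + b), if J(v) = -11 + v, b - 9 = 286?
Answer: -5744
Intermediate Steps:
b = 295 (b = 9 + 286 = 295)
J(-5)*(64 + b) = (-11 - 5)*(64 + 295) = -16*359 = -5744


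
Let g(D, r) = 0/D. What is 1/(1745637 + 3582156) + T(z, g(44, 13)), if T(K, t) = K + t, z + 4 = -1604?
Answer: -8567091143/5327793 ≈ -1608.0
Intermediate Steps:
g(D, r) = 0
z = -1608 (z = -4 - 1604 = -1608)
1/(1745637 + 3582156) + T(z, g(44, 13)) = 1/(1745637 + 3582156) + (-1608 + 0) = 1/5327793 - 1608 = -8567091143/5327793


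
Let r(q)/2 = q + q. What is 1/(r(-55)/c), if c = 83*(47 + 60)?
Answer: -8881/220 ≈ -40.368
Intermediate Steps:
c = 8881 (c = 83*107 = 8881)
r(q) = 4*q (r(q) = 2*(q + q) = 2*(2*q) = 4*q)
1/(r(-55)/c) = 1/((4*(-55))/8881) = 1/(-220*1/8881) = 1/(-220/8881) = -8881/220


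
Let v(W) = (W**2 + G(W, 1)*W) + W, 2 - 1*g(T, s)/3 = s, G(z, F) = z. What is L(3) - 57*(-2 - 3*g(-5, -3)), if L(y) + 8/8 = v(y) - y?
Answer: 2696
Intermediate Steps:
g(T, s) = 6 - 3*s
v(W) = W + 2*W**2 (v(W) = (W**2 + W*W) + W = (W**2 + W**2) + W = 2*W**2 + W = W + 2*W**2)
L(y) = -1 - y + y*(1 + 2*y) (L(y) = -1 + (y*(1 + 2*y) - y) = -1 + (-y + y*(1 + 2*y)) = -1 - y + y*(1 + 2*y))
L(3) - 57*(-2 - 3*g(-5, -3)) = (-1 + 2*3**2) - 57*(-2 - 3*(6 - 3*(-3))) = (-1 + 2*9) - 57*(-2 - 3*(6 + 9)) = (-1 + 18) - 57*(-2 - 3*15) = 17 - 57*(-2 - 45) = 17 - 57*(-47) = 17 + 2679 = 2696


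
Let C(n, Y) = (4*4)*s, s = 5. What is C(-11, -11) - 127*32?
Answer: -3984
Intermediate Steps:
C(n, Y) = 80 (C(n, Y) = (4*4)*5 = 16*5 = 80)
C(-11, -11) - 127*32 = 80 - 127*32 = 80 - 4064 = -3984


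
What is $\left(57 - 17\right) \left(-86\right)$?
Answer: $-3440$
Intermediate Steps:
$\left(57 - 17\right) \left(-86\right) = 40 \left(-86\right) = -3440$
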